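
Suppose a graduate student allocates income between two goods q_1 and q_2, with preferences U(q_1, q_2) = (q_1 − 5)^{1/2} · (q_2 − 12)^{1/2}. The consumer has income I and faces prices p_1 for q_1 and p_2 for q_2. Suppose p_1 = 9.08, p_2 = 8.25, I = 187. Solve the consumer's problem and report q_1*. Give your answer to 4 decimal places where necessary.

q_1* = 7.3458

After buying the subsistence bundle (5, 12), a share 0.5 of the remaining income goes to q_1: q_1* = 5 + 0.5·(I − 5p_1 − 12p_2)/p_1.
Discretionary income = 187 − 5·9.08 − 12·8.25 = 42.6; q_1* = 5 + 0.5·42.6/9.08 = 7.3458.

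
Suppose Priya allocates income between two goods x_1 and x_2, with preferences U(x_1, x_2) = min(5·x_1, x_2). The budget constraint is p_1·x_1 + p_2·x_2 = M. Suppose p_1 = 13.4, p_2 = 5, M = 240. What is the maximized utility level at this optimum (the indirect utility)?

With perfect complements, no substitution: consume in ratio x_1:x_2 = 1:5.
Budget: p_1·x_1 + p_2·5·x_1 = M, so (p_1 + 5·p_2)·x_1 = M.
Demand: x_1*(p_1,p_2,M) = M/(p_1 + 5·p_2), x_2* = 5·M/(p_1 + 5·p_2).
Here 13.4 + 5·5 = 38.4, giving x_1* = 6.25 and x_2* = 31.25.
Utility at the optimum: U(6.25, 31.25) = 31.25.

V = 31.25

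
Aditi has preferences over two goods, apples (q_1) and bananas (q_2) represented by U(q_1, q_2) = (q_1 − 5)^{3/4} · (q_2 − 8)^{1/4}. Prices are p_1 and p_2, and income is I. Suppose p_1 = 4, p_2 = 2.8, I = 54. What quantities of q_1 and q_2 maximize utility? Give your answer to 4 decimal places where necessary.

This is Cobb-Douglas in (q_1−5, q_2−8): tangency gives 0.75·p_2·(q_2−8) = 0.25·p_1·(q_1−5).
After buying the subsistence bundle (5, 8), a share 0.75 of the remaining income goes to q_1: q_1* = 5 + 0.75·(I − 5p_1 − 8p_2)/p_1.
Discretionary income = 54 − 5·4 − 8·2.8 = 11.6; q_1* = 5 + 0.75·11.6/4 = 7.175; q_2* = 8 + 0.25·11.6/2.8 = 9.0357.

q_1* = 7.175, q_2* = 9.0357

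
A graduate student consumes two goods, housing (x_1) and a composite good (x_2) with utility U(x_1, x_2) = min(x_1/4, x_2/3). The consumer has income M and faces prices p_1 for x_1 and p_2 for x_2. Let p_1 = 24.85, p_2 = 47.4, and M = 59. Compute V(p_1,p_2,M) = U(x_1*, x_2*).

Leontief preferences: the optimum is at the kink where x_1/4 = x_2/3, i.e. x_2 = (3/4)·x_1.
Budget: p_1·x_1 + p_2·(3/4)·x_1 = M, so (4·p_1 + 3·p_2)·x_1 = 4·M.
Demand: x_1*(p_1,p_2,M) = 4·M/(4·p_1 + 3·p_2), x_2* = 3·M/(4·p_1 + 3·p_2).
Here 4·24.85 + 3·47.4 = 241.6, giving x_1* = 0.9768 and x_2* = 0.7326.
Utility at the optimum: U(0.9768, 0.7326) = 0.2442.

V = 0.2442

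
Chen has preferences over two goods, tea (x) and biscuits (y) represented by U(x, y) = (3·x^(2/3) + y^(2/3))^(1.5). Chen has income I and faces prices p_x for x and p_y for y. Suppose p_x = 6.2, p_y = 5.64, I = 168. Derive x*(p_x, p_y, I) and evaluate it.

MU_x ∝ 3·x^(-1/3), MU_y ∝ y^(-1/3), so MRS = 3·(y/x)^(1/3) = p_x/p_y.
Solve for the ratio: y/x = [(1/3)·p_x/p_y]^(3).
Substitute y = (y/x)·x into the budget: x* = I/(p_x + p_y·(y/x)).
Numerically y/x = 0.049201, so x* = 168/(6.2 + 5.64·0.049201) = 25.936.

x* = 25.936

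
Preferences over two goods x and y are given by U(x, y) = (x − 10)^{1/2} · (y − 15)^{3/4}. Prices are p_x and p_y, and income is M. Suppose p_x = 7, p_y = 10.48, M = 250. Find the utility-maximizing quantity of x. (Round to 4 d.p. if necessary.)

x* = 11.3029

Let x' = x−10, y' = y−15. MRS = (2/3)·y'/x' = p_x/p_y.
Substituting into the budget: x* = 10 + 0.4·(M − 10·p_x − 15·p_y)/p_x, and y* = 15 + 0.6·(…)/p_y.
Discretionary income = 250 − 10·7 − 15·10.48 = 22.8; x* = 10 + 0.4·22.8/7 = 11.3029.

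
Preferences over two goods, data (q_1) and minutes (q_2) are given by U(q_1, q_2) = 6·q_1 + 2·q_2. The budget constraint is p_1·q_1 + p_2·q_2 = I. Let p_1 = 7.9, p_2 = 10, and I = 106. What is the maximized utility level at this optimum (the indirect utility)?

V = 80.5063

Linear utility — the consumer picks whichever good has higher MU/price: 6/7.9 = 0.7595 vs 2/10 = 0.2.
q_1 gives more utility per dollar, so spend all income on q_1: q_1* = I/p_1, q_2* = 0.
Numerically: q_1* = 13.4177, q_2* = 0.
Utility at the optimum: U(13.4177, 0) = 80.5063.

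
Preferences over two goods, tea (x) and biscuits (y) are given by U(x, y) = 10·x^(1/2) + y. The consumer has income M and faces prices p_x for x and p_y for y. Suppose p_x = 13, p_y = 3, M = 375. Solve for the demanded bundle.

Plugging in: x* = (5·3/13)² = 1.3314, y* = 119.2308.

x* = 1.3314, y* = 119.2308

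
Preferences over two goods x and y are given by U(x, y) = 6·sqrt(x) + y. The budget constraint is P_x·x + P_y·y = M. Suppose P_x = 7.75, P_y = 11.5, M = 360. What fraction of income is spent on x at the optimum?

Set MRS = P_x/P_y: 3·x^(−1/2) = P_x/P_y.
Solve: √x = 3·P_y/P_x, so x*(P_x,P_y) = (3·P_y/P_x)², and y* = (M − P_x·x*)/P_y.
Plugging in: x* = (3·11.5/7.75)² = 19.8169, y* = 17.9495.
Expenditure on x: 7.75·19.8169 = 153.5806; share = 0.4266.

share on x = 0.4266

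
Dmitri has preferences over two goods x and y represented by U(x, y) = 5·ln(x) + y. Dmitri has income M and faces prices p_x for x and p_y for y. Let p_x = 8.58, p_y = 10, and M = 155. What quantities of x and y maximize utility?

x* = 5.8275, y* = 10.5

Set MRS = p_x/p_y: (5/x)/1 = p_x/p_y.
So x*(p_x,p_y) = 5·p_y/p_x, independent of income; and y* = (M − 5·p_y)/p_y.
At the given prices: x* = 5·10/8.58 = 5.8275, and y* = 10.5.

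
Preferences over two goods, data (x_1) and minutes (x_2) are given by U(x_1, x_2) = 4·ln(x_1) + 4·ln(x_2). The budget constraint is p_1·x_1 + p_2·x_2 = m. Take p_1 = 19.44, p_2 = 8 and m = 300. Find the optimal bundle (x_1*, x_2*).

x_1* = 7.716, x_2* = 18.75

MU_x_1/MU_x_2 = (4·x_2)/(4·x_1); tangency sets this equal to p_1/p_2.
Rearranging, p_2·x_2 = p_1·x_1. Substituting into the budget gives p_1·x_1·(1 + 1) = m.
Demand: x_1*(p_1,p_2,m) = 0.5·m/p_1 and x_2* = 0.5·m/p_2.
At p_1=19.44, p_2=8, m=300: x_1* = 0.5·300/19.44 = 7.716, x_2* = 18.75.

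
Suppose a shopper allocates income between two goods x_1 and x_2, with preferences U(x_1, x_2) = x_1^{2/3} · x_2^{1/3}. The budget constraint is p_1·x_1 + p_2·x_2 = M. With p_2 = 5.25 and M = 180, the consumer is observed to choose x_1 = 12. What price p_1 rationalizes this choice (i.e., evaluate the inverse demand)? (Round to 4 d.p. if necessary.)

p_1 = 10

MU_x_1/MU_x_2 = (2/3·x_2)/(1/3·x_1); tangency sets this equal to p_1/p_2.
So 2/3·p_2·x_2 = 1/3·p_1·x_1; combined with the budget, a share 2/3 of income goes to x_1.
Demand: x_1*(p_1,p_2,M) = 2/3·M/p_1 and x_2* = 1/3·M/p_2.
Set x_1* = 12 in the demand function and solve for p_1: p_1 = 10.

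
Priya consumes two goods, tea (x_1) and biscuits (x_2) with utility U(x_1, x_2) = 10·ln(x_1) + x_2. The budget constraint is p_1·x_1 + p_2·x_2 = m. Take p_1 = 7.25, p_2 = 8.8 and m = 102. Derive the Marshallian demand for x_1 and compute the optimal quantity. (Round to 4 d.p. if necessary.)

Set MRS = p_1/p_2: (10/x_1)/1 = p_1/p_2.
So x_1*(p_1,p_2) = 10·p_2/p_1, independent of income; and x_2* = (m − 10·p_2)/p_2.
At the given prices: x_1* = 10·8.8/7.25 = 12.1379.

x_1* = 12.1379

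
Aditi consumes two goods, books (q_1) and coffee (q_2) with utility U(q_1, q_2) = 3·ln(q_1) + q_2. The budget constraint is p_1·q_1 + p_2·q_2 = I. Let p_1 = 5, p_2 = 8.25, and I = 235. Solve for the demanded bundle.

q_1* = 4.95, q_2* = 25.4848

Set MRS = p_1/p_2: (3/q_1)/1 = p_1/p_2.
So q_1*(p_1,p_2) = 3·p_2/p_1, independent of income; and q_2* = (I − 3·p_2)/p_2.
At the given prices: q_1* = 3·8.25/5 = 4.95, and q_2* = 25.4848.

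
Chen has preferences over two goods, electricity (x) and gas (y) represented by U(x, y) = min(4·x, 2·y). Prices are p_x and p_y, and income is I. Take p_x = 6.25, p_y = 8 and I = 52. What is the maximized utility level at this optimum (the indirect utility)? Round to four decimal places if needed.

V = 9.3483

Leontief preferences: the optimum is at the kink where x/2 = y/4, i.e. y = 2·x.
Budget: p_x·x + p_y·2·x = I, so (2·p_x + 4·p_y)·x = 2·I.
Demand: x*(p_x,p_y,I) = 2·I/(2·p_x + 4·p_y), y* = 4·I/(2·p_x + 4·p_y).
Here 2·6.25 + 4·8 = 44.5, giving x* = 2.3371 and y* = 4.6742.
Utility at the optimum: U(2.3371, 4.6742) = 9.3483.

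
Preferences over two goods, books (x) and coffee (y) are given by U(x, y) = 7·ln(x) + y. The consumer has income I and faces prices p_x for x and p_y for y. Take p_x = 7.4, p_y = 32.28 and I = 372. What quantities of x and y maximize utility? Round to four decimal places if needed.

x* = 30.5351, y* = 4.5242

Set MRS = p_x/p_y: (7/x)/1 = p_x/p_y.
So x*(p_x,p_y) = 7·p_y/p_x, independent of income; and y* = (I − 7·p_y)/p_y.
At the given prices: x* = 7·32.28/7.4 = 30.5351, and y* = 4.5242.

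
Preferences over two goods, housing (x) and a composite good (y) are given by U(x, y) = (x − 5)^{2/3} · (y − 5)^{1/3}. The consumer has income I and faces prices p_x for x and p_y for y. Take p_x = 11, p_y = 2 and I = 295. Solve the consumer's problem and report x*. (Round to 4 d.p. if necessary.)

Let x' = x−5, y' = y−5. MRS = 2·y'/x' = p_x/p_y.
Substituting into the budget: x* = 5 + 2/3·(I − 5·p_x − 5·p_y)/p_x, and y* = 5 + 1/3·(…)/p_y.
Discretionary income = 295 − 5·11 − 5·2 = 230; x* = 5 + 2/3·230/11 = 18.9394.

x* = 18.9394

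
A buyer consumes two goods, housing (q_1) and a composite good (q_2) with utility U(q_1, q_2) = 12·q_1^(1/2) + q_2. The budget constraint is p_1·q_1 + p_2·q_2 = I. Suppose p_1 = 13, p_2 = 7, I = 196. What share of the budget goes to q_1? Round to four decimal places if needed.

Utility is quasi-linear in q_2; the FOC for q_1 is 6/√q_1 = p_1/p_2.
Thus q_1* = (6·p_2/p_1)² — independent of I — with the rest of income spent on q_2.
Plugging in: q_1* = (6·7/13)² = 10.4379, q_2* = 8.6154.
Expenditure on q_1: 13·10.4379 = 135.6923; share = 0.6923.

share on q_1 = 0.6923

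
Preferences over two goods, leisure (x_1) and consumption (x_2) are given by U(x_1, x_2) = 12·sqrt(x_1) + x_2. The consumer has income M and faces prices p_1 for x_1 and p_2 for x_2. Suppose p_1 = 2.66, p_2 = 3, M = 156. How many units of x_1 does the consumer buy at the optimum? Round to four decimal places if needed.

Thus x_1* = (6·p_2/p_1)² — independent of M — with the rest of income spent on x_2.
Plugging in: x_1* = (6·3/2.66)² = 45.7912.

x_1* = 45.7912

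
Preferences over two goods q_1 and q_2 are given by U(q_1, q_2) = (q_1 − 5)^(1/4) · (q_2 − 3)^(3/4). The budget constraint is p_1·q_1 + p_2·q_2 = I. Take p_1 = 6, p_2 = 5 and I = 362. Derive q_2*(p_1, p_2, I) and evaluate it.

Substituting into the budget: q_1* = 5 + 0.25·(I − 5·p_1 − 3·p_2)/p_1, and q_2* = 3 + 0.75·(…)/p_2.
Discretionary income = 362 − 5·6 − 3·5 = 317; q_2* = 3 + 0.75·317/5 = 50.55.

q_2* = 50.55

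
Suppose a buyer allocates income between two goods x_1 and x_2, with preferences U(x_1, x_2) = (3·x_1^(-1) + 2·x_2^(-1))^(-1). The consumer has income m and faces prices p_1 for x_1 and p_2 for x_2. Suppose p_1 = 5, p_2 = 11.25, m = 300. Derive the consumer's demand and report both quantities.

x_1* = 26.9694, x_2* = 14.6803

From the CES first-order condition, (3/2)·(x_2/x_1)^(2) = p_1/p_2.
Solve for the ratio: x_2/x_1 = [(2/3)·p_1/p_2]^(0.5).
Substitute x_2 = (x_2/x_1)·x_1 into the budget: x_1* = m/(p_1 + p_2·(x_2/x_1)).
Numerically x_2/x_1 = 0.544331, so x_1* = 300/(5 + 11.25·0.544331) = 26.9694 and x_2* = 0.544331·26.9694 = 14.6803.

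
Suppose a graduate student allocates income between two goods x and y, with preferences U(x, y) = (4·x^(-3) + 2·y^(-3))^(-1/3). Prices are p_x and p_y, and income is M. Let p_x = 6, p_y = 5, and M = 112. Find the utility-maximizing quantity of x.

x* = 10.7687

From the CES first-order condition, 2·(y/x)^(4) = p_x/p_y.
Solve for the ratio: y/x = [(1/2)·p_x/p_y]^(0.25).
Substitute y = (y/x)·x into the budget: x* = M/(p_x + p_y·(y/x)).
Numerically y/x = 0.880112, so x* = 112/(6 + 5·0.880112) = 10.7687.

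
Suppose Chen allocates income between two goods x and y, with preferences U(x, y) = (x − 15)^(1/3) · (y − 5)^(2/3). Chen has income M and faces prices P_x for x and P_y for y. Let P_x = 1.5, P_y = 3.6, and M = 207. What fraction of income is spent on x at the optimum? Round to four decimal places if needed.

This is Cobb-Douglas in (x−15, y−5): tangency gives 1/3·P_y·(y−5) = 2/3·P_x·(x−15).
Substituting into the budget: x* = 15 + 1/3·(M − 15·P_x − 5·P_y)/P_x, and y* = 5 + 2/3·(…)/P_y.
Discretionary income = 207 − 15·1.5 − 5·3.6 = 166.5; x* = 15 + 1/3·166.5/1.5 = 52; y* = 5 + 2/3·166.5/3.6 = 35.8333.
Expenditure on x: 1.5·52 = 78; share = 0.3768.

share on x = 0.3768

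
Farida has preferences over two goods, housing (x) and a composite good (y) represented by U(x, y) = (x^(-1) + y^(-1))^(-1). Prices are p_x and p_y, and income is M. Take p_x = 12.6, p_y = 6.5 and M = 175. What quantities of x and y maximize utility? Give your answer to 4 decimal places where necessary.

MRS = MU_x/MU_y = (y/x)^(2). Set equal to p_x/p_y.
Hence y/x = (p_x/p_y)^(1/(2)), i.e. raised to the 0.5 power.
With the ratio pinned down, the budget gives x* = M/(p_x + p_y·(y/x)) and y* = (y/x)·x*.
Numerically y/x = 1.392286, so x* = 175/(12.6 + 6.5·1.392286) = 8.0832 and y* = 1.392286·8.0832 = 11.2541.

x* = 8.0832, y* = 11.2541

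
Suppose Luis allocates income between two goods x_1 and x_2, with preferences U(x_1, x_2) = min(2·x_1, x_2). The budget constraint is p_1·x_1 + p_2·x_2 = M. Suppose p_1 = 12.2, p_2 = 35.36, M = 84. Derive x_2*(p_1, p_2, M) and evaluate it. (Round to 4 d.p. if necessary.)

x_2* = 2.026

Leontief preferences: the optimum is at the kink where x_1/1 = x_2/2, i.e. x_2 = 2·x_1.
Budget: p_1·x_1 + p_2·2·x_1 = M, so (p_1 + 2·p_2)·x_1 = M.
Demand: x_1*(p_1,p_2,M) = M/(p_1 + 2·p_2), x_2* = 2·M/(p_1 + 2·p_2).
Here 12.2 + 2·35.36 = 82.92, giving x_2* = 2.026.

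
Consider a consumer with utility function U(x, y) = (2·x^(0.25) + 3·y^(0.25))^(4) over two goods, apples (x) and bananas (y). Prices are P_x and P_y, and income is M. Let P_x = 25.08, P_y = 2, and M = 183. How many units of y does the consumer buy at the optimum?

y* = 73.1604

MRS = MU_x/MU_y = (2/3)·(y/x)^(0.75). Set equal to P_x/P_y.
Solve for the ratio: y/x = [(3/2)·P_x/P_y]^(4/3).
With the ratio pinned down, the budget gives x* = M/(P_x + P_y·(y/x)) and y* = (y/x)·x*.
Numerically y/x = 50.024765, so x* = 183/(25.08 + 2·50.024765) = 1.4625 and y* = 50.024765·1.4625 = 73.1604.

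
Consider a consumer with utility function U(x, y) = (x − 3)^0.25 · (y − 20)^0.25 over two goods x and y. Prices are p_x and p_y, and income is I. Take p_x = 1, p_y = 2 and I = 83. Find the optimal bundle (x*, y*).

This is Cobb-Douglas in (x−3, y−20): tangency gives 0.25·p_y·(y−20) = 0.25·p_x·(x−3).
After buying the subsistence bundle (3, 20), a share 0.5 of the remaining income goes to x: x* = 3 + 0.5·(I − 3p_x − 20p_y)/p_x.
Discretionary income = 83 − 3·1 − 20·2 = 40; x* = 3 + 0.5·40/1 = 23; y* = 20 + 0.5·40/2 = 30.

x* = 23, y* = 30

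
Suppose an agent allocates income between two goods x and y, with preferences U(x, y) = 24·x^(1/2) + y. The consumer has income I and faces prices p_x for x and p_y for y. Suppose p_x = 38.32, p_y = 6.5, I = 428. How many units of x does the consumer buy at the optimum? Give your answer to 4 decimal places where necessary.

Set MRS = p_x/p_y: 12·x^(−1/2) = p_x/p_y.
Solve: √x = 12·p_y/p_x, so x*(p_x,p_y) = (12·p_y/p_x)², and y* = (I − p_x·x*)/p_y.
Plugging in: x* = (12·6.5/38.32)² = 4.1432.

x* = 4.1432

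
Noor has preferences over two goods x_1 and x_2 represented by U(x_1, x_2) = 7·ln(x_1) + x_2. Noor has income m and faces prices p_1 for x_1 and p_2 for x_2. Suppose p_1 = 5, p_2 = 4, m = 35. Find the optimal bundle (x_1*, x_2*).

x_1* = 5.6, x_2* = 1.75

Set MRS = p_1/p_2: (7/x_1)/1 = p_1/p_2.
So x_1*(p_1,p_2) = 7·p_2/p_1, independent of income; and x_2* = (m − 7·p_2)/p_2.
At the given prices: x_1* = 7·4/5 = 5.6, and x_2* = 1.75.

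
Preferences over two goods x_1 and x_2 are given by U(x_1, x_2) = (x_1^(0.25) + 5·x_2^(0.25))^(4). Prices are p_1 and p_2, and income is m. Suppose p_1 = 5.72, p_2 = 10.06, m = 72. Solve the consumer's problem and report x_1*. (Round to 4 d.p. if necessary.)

x_1* = 1.5572

With the ratio pinned down, the budget gives x_1* = m/(p_1 + p_2·(x_2/x_1)) and x_2* = (x_2/x_1)·x_1*.
Numerically x_2/x_1 = 4.027394, so x_1* = 72/(5.72 + 10.06·4.027394) = 1.5572.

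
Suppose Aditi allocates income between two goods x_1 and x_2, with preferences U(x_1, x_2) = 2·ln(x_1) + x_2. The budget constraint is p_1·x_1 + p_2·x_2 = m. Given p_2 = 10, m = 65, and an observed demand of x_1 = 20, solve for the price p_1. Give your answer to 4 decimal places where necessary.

Set MRS = p_1/p_2: (2/x_1)/1 = p_1/p_2.
So x_1*(p_1,p_2) = 2·p_2/p_1, independent of income; and x_2* = (m − 2·p_2)/p_2.
Set x_1* = 20 in the demand function and solve for p_1: p_1 = 1.

p_1 = 1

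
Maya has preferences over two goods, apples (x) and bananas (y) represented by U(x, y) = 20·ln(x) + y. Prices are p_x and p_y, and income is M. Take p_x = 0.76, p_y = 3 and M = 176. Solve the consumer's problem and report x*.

At the given prices: x* = 20·3/0.76 = 78.9474.

x* = 78.9474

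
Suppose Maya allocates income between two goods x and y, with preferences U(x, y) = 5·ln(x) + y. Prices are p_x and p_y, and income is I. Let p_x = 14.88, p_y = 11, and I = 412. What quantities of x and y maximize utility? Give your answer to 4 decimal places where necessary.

Set MRS = p_x/p_y: (5/x)/1 = p_x/p_y.
So x*(p_x,p_y) = 5·p_y/p_x, independent of income; and y* = (I − 5·p_y)/p_y.
At the given prices: x* = 5·11/14.88 = 3.6962, and y* = 32.4545.

x* = 3.6962, y* = 32.4545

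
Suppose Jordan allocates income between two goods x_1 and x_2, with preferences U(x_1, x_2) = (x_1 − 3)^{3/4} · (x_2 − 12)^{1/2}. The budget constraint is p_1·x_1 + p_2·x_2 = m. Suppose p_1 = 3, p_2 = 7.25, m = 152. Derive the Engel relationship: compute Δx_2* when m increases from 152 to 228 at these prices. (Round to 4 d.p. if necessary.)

Let x_1' = x_1−3, x_2' = x_2−12. MRS = (3/2)·x_2'/x_1' = p_1/p_2.
After buying the subsistence bundle (3, 12), a share 0.6 of the remaining income goes to x_1: x_1* = 3 + 0.6·(m − 3p_1 − 12p_2)/p_1.
Discretionary income = 152 − 3·3 − 12·7.25 = 56; x_2* = 12 + 0.4·56/7.25 = 15.0897.
At m' = 228: x_2* = 19.2828. Change: 19.2828 − 15.0897 = 4.1931.

Δx_2* = 4.1931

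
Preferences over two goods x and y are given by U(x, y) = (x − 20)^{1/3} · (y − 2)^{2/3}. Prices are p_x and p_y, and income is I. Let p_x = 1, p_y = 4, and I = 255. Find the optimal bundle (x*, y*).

After buying the subsistence bundle (20, 2), a share 1/3 of the remaining income goes to x: x* = 20 + 1/3·(I − 20p_x − 2p_y)/p_x.
Discretionary income = 255 − 20·1 − 2·4 = 227; x* = 20 + 1/3·227/1 = 95.6667; y* = 2 + 2/3·227/4 = 39.8333.

x* = 95.6667, y* = 39.8333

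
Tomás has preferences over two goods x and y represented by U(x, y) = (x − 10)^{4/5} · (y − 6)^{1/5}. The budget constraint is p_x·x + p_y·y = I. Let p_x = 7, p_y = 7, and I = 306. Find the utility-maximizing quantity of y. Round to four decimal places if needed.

y* = 11.5429

MRS = 4·(y−6)/(x−10). Tangency with p_x/p_y gives y−6 = (1/4)·(p_x/p_y)·(x−10).
After buying the subsistence bundle (10, 6), a share 0.8 of the remaining income goes to x: x* = 10 + 0.8·(I − 10p_x − 6p_y)/p_x.
Discretionary income = 306 − 10·7 − 6·7 = 194; y* = 6 + 0.2·194/7 = 11.5429.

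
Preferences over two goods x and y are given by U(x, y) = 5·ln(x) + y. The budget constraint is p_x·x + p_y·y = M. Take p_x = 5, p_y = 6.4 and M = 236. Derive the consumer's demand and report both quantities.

x* = 6.4, y* = 31.875

Set MRS = p_x/p_y: (5/x)/1 = p_x/p_y.
So x*(p_x,p_y) = 5·p_y/p_x, independent of income; and y* = (M − 5·p_y)/p_y.
At the given prices: x* = 5·6.4/5 = 6.4, and y* = 31.875.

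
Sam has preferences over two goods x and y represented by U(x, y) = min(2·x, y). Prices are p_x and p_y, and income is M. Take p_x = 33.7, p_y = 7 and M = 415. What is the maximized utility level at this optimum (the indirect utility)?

V = 17.4004

Demand: x*(p_x,p_y,M) = M/(p_x + 2·p_y), y* = 2·M/(p_x + 2·p_y).
Here 33.7 + 2·7 = 47.7, giving x* = 8.7002 and y* = 17.4004.
Utility at the optimum: U(8.7002, 17.4004) = 17.4004.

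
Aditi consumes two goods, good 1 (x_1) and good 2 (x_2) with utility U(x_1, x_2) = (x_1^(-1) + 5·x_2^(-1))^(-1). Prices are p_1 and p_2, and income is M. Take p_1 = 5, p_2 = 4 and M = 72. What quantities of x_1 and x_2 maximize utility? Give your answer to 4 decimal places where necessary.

x_1* = 4.8, x_2* = 12

MRS = MU_x_1/MU_x_2 = (1/5)·(x_2/x_1)^(2). Set equal to p_1/p_2.
Solve for the ratio: x_2/x_1 = [5·p_1/p_2]^(0.5).
Substitute x_2 = (x_2/x_1)·x_1 into the budget: x_1* = M/(p_1 + p_2·(x_2/x_1)).
Numerically x_2/x_1 = 2.5, so x_1* = 72/(5 + 4·2.5) = 4.8 and x_2* = 2.5·4.8 = 12.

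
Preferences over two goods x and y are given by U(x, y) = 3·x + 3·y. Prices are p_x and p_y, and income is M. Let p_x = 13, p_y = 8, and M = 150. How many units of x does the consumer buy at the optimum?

Linear utility — the consumer picks whichever good has higher MU/price: 3/13 = 0.2308 vs 3/8 = 0.375.
y gives more utility per dollar, so spend all income on y: y* = M/p_y, x* = 0.
Numerically: x* = 0, y* = 18.75.

x* = 0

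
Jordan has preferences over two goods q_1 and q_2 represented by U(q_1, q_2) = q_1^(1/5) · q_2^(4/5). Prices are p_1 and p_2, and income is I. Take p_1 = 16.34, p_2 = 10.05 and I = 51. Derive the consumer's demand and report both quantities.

Tangency: MRS = (1/4)·q_2/q_1 = p_1/p_2.
So 0.2·p_2·q_2 = 0.8·p_1·q_1; combined with the budget, a share 0.2 of income goes to q_1.
Demand: q_1*(p_1,p_2,I) = 0.2·I/p_1 and q_2* = 0.8·I/p_2.
At p_1=16.34, p_2=10.05, I=51: q_1* = 0.2·51/16.34 = 0.6242, q_2* = 4.0597.

q_1* = 0.6242, q_2* = 4.0597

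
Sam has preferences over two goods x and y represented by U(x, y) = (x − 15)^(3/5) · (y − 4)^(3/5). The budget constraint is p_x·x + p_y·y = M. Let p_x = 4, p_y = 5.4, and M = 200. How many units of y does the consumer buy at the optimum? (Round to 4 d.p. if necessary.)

y* = 14.963

Substituting into the budget: x* = 15 + 0.5·(M − 15·p_x − 4·p_y)/p_x, and y* = 4 + 0.5·(…)/p_y.
Discretionary income = 200 − 15·4 − 4·5.4 = 118.4; y* = 4 + 0.5·118.4/5.4 = 14.963.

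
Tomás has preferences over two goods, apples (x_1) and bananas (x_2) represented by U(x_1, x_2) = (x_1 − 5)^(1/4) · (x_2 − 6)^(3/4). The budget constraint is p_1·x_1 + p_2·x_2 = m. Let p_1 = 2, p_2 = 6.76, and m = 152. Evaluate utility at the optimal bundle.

Let x_1' = x_1−5, x_2' = x_2−6. MRS = (1/3)·x_2'/x_1' = p_1/p_2.
Substituting into the budget: x_1* = 5 + 0.25·(m − 5·p_1 − 6·p_2)/p_1, and x_2* = 6 + 0.75·(…)/p_2.
Discretionary income = 152 − 5·2 − 6·6.76 = 101.44; x_1* = 5 + 0.25·101.44/2 = 17.68; x_2* = 6 + 0.75·101.44/6.76 = 17.2544.
Utility at the optimum: U(17.68, 17.2544) = 11.5951.

V = 11.5951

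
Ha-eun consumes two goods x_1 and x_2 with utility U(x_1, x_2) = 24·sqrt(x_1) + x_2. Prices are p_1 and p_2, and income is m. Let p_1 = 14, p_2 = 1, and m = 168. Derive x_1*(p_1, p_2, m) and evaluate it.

Utility is quasi-linear in x_2; the FOC for x_1 is 12/√x_1 = p_1/p_2.
Thus x_1* = (12·p_2/p_1)² — independent of m — with the rest of income spent on x_2.
Plugging in: x_1* = (12·1/14)² = 0.7347.

x_1* = 0.7347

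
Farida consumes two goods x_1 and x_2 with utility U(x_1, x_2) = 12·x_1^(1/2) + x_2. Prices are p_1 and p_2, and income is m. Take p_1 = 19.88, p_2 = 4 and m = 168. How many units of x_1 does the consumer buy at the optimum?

x_1* = 1.4574

MU_x_1 = 6/√x_1, MU_x_2 = 1. Tangency: 6/√x_1 = p_1/p_2.
Solve: √x_1 = 6·p_2/p_1, so x_1*(p_1,p_2) = (6·p_2/p_1)², and x_2* = (m − p_1·x_1*)/p_2.
Plugging in: x_1* = (6·4/19.88)² = 1.4574.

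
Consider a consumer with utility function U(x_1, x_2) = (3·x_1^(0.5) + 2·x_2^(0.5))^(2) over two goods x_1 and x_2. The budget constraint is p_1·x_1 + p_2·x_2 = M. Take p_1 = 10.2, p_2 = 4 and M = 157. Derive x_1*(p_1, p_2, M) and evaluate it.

x_1* = 7.2151

From the CES first-order condition, (3/2)·(x_2/x_1)^(0.5) = p_1/p_2.
Solve for the ratio: x_2/x_1 = [(2/3)·p_1/p_2]^(2).
Substitute x_2 = (x_2/x_1)·x_1 into the budget: x_1* = M/(p_1 + p_2·(x_2/x_1)).
Numerically x_2/x_1 = 2.89, so x_1* = 157/(10.2 + 4·2.89) = 7.2151.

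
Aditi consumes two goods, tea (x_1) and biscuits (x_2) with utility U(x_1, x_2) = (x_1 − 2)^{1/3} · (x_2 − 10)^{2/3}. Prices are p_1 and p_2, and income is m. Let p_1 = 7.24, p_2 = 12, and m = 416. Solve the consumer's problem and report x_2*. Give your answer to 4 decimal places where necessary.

MRS = (1/2)·(x_2−10)/(x_1−2). Tangency with p_1/p_2 gives x_2−10 = 2·(p_1/p_2)·(x_1−2).
After buying the subsistence bundle (2, 10), a share 1/3 of the remaining income goes to x_1: x_1* = 2 + 1/3·(m − 2p_1 − 10p_2)/p_1.
Discretionary income = 416 − 2·7.24 − 10·12 = 281.52; x_2* = 10 + 2/3·281.52/12 = 25.64.

x_2* = 25.64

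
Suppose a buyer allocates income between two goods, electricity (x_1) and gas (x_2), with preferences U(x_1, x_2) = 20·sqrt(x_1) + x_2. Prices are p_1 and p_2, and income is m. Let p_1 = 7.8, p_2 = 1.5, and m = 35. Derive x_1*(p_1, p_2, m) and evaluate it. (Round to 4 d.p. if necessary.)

Set MRS = p_1/p_2: 10·x_1^(−1/2) = p_1/p_2.
Solve: √x_1 = 10·p_2/p_1, so x_1*(p_1,p_2) = (10·p_2/p_1)², and x_2* = (m − p_1·x_1*)/p_2.
Plugging in: x_1* = (10·1.5/7.8)² = 3.6982.

x_1* = 3.6982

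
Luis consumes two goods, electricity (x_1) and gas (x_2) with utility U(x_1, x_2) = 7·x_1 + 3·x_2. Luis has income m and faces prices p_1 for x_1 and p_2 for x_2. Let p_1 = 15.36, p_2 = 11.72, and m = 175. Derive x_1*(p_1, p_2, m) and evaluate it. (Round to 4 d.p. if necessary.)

x_1* = 11.3932

Perfect substitutes: compare marginal utility per dollar. 7/p_1 vs 3/p_2 → 0.4557 vs 0.256.
x_1 gives more utility per dollar, so spend all income on x_1: x_1* = m/p_1, x_2* = 0.
Numerically: x_1* = 11.3932, x_2* = 0.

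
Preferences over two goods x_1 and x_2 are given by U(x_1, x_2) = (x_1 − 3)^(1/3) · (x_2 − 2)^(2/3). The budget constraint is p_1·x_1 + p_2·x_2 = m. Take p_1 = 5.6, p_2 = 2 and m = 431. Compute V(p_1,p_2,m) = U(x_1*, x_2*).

Let x_1' = x_1−3, x_2' = x_2−2. MRS = (1/2)·x_2'/x_1' = p_1/p_2.
After buying the subsistence bundle (3, 2), a share 1/3 of the remaining income goes to x_1: x_1* = 3 + 1/3·(m − 3p_1 − 2p_2)/p_1.
Discretionary income = 431 − 3·5.6 − 2·2 = 410.2; x_1* = 3 + 1/3·410.2/5.6 = 27.4167; x_2* = 2 + 2/3·410.2/2 = 138.7333.
Utility at the optimum: U(27.4167, 138.7333) = 76.9978.

V = 76.9978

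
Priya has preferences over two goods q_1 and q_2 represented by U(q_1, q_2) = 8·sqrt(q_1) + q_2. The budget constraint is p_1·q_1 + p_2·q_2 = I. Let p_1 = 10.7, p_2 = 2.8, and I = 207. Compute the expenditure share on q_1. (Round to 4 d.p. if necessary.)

Utility is quasi-linear in q_2; the FOC for q_1 is 4/√q_1 = p_1/p_2.
Thus q_1* = (4·p_2/p_1)² — independent of I — with the rest of income spent on q_2.
Plugging in: q_1* = (4·2.8/10.7)² = 1.0956, q_2* = 69.7417.
Expenditure on q_1: 10.7·1.0956 = 11.7234; share = 0.0566.

share on q_1 = 0.0566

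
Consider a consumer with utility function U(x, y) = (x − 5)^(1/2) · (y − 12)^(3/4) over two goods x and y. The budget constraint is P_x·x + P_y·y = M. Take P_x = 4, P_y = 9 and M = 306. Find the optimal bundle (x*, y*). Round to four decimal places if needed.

This is Cobb-Douglas in (x−5, y−12): tangency gives 0.5·P_y·(y−12) = 0.75·P_x·(x−5).
After buying the subsistence bundle (5, 12), a share 0.4 of the remaining income goes to x: x* = 5 + 0.4·(M − 5P_x − 12P_y)/P_x.
Discretionary income = 306 − 5·4 − 12·9 = 178; x* = 5 + 0.4·178/4 = 22.8; y* = 12 + 0.6·178/9 = 23.8667.

x* = 22.8, y* = 23.8667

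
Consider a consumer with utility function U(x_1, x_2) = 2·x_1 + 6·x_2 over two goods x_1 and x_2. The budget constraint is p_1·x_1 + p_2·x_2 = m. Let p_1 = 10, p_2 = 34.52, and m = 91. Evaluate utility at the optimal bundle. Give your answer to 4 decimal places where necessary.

Perfect substitutes: compare marginal utility per dollar. 2/p_1 vs 6/p_2 → 0.2 vs 0.1738.
x_1 gives more utility per dollar, so spend all income on x_1: x_1* = m/p_1, x_2* = 0.
Numerically: x_1* = 9.1, x_2* = 0.
Utility at the optimum: U(9.1, 0) = 18.2.

V = 18.2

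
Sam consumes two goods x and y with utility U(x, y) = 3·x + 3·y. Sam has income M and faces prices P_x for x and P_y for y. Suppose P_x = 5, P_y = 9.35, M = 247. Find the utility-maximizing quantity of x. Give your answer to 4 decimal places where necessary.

x* = 49.4

Perfect substitutes: compare marginal utility per dollar. 3/P_x vs 3/P_y → 0.6 vs 0.3209.
x gives more utility per dollar, so spend all income on x: x* = M/P_x, y* = 0.
Numerically: x* = 49.4, y* = 0.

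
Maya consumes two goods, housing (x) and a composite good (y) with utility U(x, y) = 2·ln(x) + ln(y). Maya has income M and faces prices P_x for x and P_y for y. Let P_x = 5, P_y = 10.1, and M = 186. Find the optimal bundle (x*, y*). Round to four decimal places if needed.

Tangency: MRS = 2·y/x = P_x/P_y.
Rearranging, P_y·y = (1/2)·P_x·x. Substituting into the budget gives P_x·x·(1 + (1/2)) = M.
Demand: x*(P_x,P_y,M) = 2/3·M/P_x and y* = 1/3·M/P_y.
At P_x=5, P_y=10.1, M=186: x* = 2/3·186/5 = 24.8, y* = 6.1386.

x* = 24.8, y* = 6.1386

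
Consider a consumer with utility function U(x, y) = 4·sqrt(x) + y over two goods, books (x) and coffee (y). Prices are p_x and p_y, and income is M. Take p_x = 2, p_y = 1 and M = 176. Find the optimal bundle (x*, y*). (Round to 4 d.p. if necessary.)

Solve: √x = 2·p_y/p_x, so x*(p_x,p_y) = (2·p_y/p_x)², and y* = (M − p_x·x*)/p_y.
Plugging in: x* = (2·1/2)² = 1, y* = 174.

x* = 1, y* = 174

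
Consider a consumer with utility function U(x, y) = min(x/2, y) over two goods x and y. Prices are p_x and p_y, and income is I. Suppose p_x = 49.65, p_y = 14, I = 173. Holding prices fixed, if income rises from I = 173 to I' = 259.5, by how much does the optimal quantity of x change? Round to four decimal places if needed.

Leontief preferences: the optimum is at the kink where x/2 = y/1, i.e. y = (1/2)·x.
Budget: p_x·x + p_y·(1/2)·x = I, so (2·p_x + p_y)·x = 2·I.
Demand: x*(p_x,p_y,I) = 2·I/(2·p_x + p_y), y* = I/(2·p_x + p_y).
Here 2·49.65 + 14 = 113.3, giving x* = 3.0538.
At I' = 259.5: x* = 4.5808. Change: 4.5808 − 3.0538 = 1.5269.

Δx* = 1.5269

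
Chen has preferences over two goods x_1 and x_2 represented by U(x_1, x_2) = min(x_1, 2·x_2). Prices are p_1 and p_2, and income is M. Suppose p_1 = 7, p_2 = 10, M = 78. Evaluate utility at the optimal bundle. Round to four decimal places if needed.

With perfect complements, no substitution: consume in ratio x_1:x_2 = 2:1.
Budget: p_1·x_1 + p_2·(1/2)·x_1 = M, so (2·p_1 + p_2)·x_1 = 2·M.
Demand: x_1*(p_1,p_2,M) = 2·M/(2·p_1 + p_2), x_2* = M/(2·p_1 + p_2).
Here 2·7 + 10 = 24, giving x_1* = 6.5 and x_2* = 3.25.
Utility at the optimum: U(6.5, 3.25) = 6.5.

V = 6.5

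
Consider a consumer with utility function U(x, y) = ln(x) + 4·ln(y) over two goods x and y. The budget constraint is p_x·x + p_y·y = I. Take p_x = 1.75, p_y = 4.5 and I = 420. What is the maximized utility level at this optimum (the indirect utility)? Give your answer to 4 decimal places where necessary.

Demand: x*(p_x,p_y,I) = 0.2·I/p_x and y* = 0.8·I/p_y.
At p_x=1.75, p_y=4.5, I=420: x* = 0.2·420/1.75 = 48, y* = 74.6667.
Utility at the optimum: U(48, 74.6667) = 21.1233.

V = 21.1233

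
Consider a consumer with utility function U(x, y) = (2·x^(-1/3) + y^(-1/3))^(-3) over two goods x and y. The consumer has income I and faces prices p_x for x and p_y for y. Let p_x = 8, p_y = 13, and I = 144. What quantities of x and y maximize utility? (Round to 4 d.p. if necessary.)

MU_x ∝ 2·x^(-4/3), MU_y ∝ y^(-4/3), so MRS = 2·(y/x)^(4/3) = p_x/p_y.
Solve for the ratio: y/x = [(1/2)·p_x/p_y]^(0.75).
Substitute y = (y/x)·x into the budget: x* = I/(p_x + p_y·(y/x)).
Numerically y/x = 0.413131, so x* = 144/(8 + 13·0.413131) = 10.7698 and y* = 0.413131·10.7698 = 4.4493.

x* = 10.7698, y* = 4.4493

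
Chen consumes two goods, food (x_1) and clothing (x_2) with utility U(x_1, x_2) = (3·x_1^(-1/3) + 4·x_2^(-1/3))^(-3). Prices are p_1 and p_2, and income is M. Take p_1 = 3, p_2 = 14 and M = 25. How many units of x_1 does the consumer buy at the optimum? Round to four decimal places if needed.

Numerically x_2/x_1 = 0.390795, so x_1* = 25/(3 + 14·0.390795) = 2.9512.

x_1* = 2.9512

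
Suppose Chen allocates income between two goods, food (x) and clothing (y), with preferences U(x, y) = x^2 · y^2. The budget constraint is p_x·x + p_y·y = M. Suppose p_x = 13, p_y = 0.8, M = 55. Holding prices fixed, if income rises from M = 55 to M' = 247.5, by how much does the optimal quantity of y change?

Δy* = 120.3125

At p_x=13, p_y=0.8, M=55: y* = 0.5·55/0.8 = 34.375.
At M' = 247.5: y* = 154.6875. Change: 154.6875 − 34.375 = 120.3125.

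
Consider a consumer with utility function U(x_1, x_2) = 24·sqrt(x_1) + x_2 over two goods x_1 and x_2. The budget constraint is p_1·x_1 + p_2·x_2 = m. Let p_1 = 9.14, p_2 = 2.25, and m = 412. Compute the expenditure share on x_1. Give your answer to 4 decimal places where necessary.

share on x_1 = 0.1936

Thus x_1* = (12·p_2/p_1)² — independent of m — with the rest of income spent on x_2.
Plugging in: x_1* = (12·2.25/9.14)² = 8.7264, x_2* = 147.6625.
Expenditure on x_1: 9.14·8.7264 = 79.7593; share = 0.1936.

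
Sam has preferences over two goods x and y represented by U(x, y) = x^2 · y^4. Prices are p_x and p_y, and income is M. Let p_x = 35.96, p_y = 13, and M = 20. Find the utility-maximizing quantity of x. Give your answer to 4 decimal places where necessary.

The MRS is (1/2)·y/x. Set MRS = p_x/p_y.
Rearranging, p_y·y = 2·p_x·x. Substituting into the budget gives p_x·x·(1 + 2) = M.
Demand: x*(p_x,p_y,M) = 1/3·M/p_x and y* = 2/3·M/p_y.
At p_x=35.96, p_y=13, M=20: x* = 1/3·20/35.96 = 0.1854.

x* = 0.1854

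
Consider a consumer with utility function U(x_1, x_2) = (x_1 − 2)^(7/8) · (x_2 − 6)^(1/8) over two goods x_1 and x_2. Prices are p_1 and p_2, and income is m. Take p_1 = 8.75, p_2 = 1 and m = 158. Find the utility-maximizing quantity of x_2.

x_2* = 22.8125

Let x_1' = x_1−2, x_2' = x_2−6. MRS = 7·x_2'/x_1' = p_1/p_2.
After buying the subsistence bundle (2, 6), a share 0.875 of the remaining income goes to x_1: x_1* = 2 + 0.875·(m − 2p_1 − 6p_2)/p_1.
Discretionary income = 158 − 2·8.75 − 6·1 = 134.5; x_2* = 6 + 0.125·134.5/1 = 22.8125.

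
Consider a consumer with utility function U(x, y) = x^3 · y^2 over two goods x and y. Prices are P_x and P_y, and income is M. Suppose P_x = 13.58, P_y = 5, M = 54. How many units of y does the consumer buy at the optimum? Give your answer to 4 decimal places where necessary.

y* = 4.32

MU_x/MU_y = (3·y)/(2·x); tangency sets this equal to P_x/P_y.
Rearranging, P_y·y = (2/3)·P_x·x. Substituting into the budget gives P_x·x·(1 + (2/3)) = M.
Demand: x*(P_x,P_y,M) = 0.6·M/P_x and y* = 0.4·M/P_y.
At P_x=13.58, P_y=5, M=54: y* = 0.4·54/5 = 4.32.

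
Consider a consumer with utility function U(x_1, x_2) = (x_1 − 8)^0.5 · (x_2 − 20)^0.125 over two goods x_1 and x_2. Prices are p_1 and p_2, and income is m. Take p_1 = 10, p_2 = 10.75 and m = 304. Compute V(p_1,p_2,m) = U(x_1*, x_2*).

V = 0.6787

MRS = 4·(x_2−20)/(x_1−8). Tangency with p_1/p_2 gives x_2−20 = (1/4)·(p_1/p_2)·(x_1−8).
After buying the subsistence bundle (8, 20), a share 0.8 of the remaining income goes to x_1: x_1* = 8 + 0.8·(m − 8p_1 − 20p_2)/p_1.
Discretionary income = 304 − 8·10 − 20·10.75 = 9; x_1* = 8 + 0.8·9/10 = 8.72; x_2* = 20 + 0.2·9/10.75 = 20.1674.
Utility at the optimum: U(8.72, 20.1674) = 0.6787.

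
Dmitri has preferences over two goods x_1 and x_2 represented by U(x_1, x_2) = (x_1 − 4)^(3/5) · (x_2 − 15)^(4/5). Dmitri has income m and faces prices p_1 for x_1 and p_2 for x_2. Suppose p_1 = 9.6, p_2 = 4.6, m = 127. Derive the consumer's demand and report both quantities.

This is Cobb-Douglas in (x_1−4, x_2−15): tangency gives 0.6·p_2·(x_2−15) = 0.8·p_1·(x_1−4).
Substituting into the budget: x_1* = 4 + 3/7·(m − 4·p_1 − 15·p_2)/p_1, and x_2* = 15 + 4/7·(…)/p_2.
Discretionary income = 127 − 4·9.6 − 15·4.6 = 19.6; x_1* = 4 + 3/7·19.6/9.6 = 4.875; x_2* = 15 + 4/7·19.6/4.6 = 17.4348.

x_1* = 4.875, x_2* = 17.4348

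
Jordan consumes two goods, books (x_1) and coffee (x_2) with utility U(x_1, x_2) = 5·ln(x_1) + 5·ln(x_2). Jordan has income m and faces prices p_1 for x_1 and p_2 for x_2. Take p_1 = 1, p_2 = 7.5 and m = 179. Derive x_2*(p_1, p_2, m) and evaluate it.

x_2* = 11.9333

The MRS is x_2/x_1. Set MRS = p_1/p_2.
So 5·p_2·x_2 = 5·p_1·x_1; combined with the budget, a share 0.5 of income goes to x_1.
Demand: x_1*(p_1,p_2,m) = 0.5·m/p_1 and x_2* = 0.5·m/p_2.
At p_1=1, p_2=7.5, m=179: x_2* = 0.5·179/7.5 = 11.9333.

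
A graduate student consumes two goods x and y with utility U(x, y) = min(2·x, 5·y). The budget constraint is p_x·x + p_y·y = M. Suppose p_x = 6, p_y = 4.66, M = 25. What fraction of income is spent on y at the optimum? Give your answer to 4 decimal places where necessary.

share on y = 0.237

With perfect complements, no substitution: consume in ratio x:y = 5:2.
Budget: p_x·x + p_y·(2/5)·x = M, so (5·p_x + 2·p_y)·x = 5·M.
Demand: x*(p_x,p_y,M) = 5·M/(5·p_x + 2·p_y), y* = 2·M/(5·p_x + 2·p_y).
Here 5·6 + 2·4.66 = 39.32, giving x* = 3.179 and y* = 1.2716.
Expenditure on y: 4.66·1.2716 = 5.9257; share = 0.237.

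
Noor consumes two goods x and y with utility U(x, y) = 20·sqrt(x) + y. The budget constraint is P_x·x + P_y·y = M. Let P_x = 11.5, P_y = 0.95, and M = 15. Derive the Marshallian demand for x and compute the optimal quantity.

x* = 0.6824

Utility is quasi-linear in y; the FOC for x is 10/√x = P_x/P_y.
Solve: √x = 10·P_y/P_x, so x*(P_x,P_y) = (10·P_y/P_x)², and y* = (M − P_x·x*)/P_y.
Plugging in: x* = (10·0.95/11.5)² = 0.6824.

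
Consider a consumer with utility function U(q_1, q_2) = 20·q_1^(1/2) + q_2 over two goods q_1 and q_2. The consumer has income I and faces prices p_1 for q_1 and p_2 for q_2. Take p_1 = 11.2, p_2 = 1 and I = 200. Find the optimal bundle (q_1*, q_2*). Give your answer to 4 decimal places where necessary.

Solve: √q_1 = 10·p_2/p_1, so q_1*(p_1,p_2) = (10·p_2/p_1)², and q_2* = (I − p_1·q_1*)/p_2.
Plugging in: q_1* = (10·1/11.2)² = 0.7972, q_2* = 191.0714.

q_1* = 0.7972, q_2* = 191.0714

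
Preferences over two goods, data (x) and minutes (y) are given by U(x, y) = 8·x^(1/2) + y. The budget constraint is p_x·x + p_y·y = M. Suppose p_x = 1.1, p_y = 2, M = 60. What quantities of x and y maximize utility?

Utility is quasi-linear in y; the FOC for x is 4/√x = p_x/p_y.
Thus x* = (4·p_y/p_x)² — independent of M — with the rest of income spent on y.
Plugging in: x* = (4·2/1.1)² = 52.8926, y* = 0.9091.

x* = 52.8926, y* = 0.9091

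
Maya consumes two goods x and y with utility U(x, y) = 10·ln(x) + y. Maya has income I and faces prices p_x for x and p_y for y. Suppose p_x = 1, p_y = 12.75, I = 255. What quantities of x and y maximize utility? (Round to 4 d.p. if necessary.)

x* = 127.5, y* = 10

MU_x = 10/x, MU_y = 1. Tangency: 10/x = p_x/p_y.
So x*(p_x,p_y) = 10·p_y/p_x, independent of income; and y* = (I − 10·p_y)/p_y.
At the given prices: x* = 10·12.75/1 = 127.5, and y* = 10.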